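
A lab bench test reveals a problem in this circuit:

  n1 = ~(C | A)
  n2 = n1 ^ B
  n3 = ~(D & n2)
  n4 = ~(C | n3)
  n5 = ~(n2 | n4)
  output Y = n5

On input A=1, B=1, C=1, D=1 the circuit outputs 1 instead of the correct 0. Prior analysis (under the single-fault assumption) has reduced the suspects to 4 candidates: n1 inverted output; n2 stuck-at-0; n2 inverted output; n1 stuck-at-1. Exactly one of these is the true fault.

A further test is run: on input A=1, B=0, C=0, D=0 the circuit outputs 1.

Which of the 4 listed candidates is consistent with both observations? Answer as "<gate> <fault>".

n2 stuck-at-0

Evaluate each candidate on input A=1, B=0, C=0, D=0:
  n1 inverted output: n1=1 [inverted output], n2=1, n3=1, n4=0, n5=0 → 0 — eliminated
  n2 stuck-at-0: n1=0, n2=0 [stuck-at-0], n3=1, n4=0, n5=1 → 1 — matches
  n2 inverted output: n1=0, n2=1 [inverted output], n3=1, n4=0, n5=0 → 0 — eliminated
  n1 stuck-at-1: n1=1 [stuck-at-1], n2=1, n3=1, n4=0, n5=0 → 0 — eliminated
Only n2 stuck-at-0 reproduces the observed 1.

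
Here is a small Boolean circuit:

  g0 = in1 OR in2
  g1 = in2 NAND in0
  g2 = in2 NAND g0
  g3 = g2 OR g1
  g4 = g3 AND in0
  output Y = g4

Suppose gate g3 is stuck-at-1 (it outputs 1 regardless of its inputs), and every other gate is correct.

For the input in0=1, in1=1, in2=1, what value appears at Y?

1

Propagate with g3 forced: g0=1, g1=0, g2=0, g3=1 [stuck-at-1], g4=1.
So Y = 1. (Without the fault it would be 0.)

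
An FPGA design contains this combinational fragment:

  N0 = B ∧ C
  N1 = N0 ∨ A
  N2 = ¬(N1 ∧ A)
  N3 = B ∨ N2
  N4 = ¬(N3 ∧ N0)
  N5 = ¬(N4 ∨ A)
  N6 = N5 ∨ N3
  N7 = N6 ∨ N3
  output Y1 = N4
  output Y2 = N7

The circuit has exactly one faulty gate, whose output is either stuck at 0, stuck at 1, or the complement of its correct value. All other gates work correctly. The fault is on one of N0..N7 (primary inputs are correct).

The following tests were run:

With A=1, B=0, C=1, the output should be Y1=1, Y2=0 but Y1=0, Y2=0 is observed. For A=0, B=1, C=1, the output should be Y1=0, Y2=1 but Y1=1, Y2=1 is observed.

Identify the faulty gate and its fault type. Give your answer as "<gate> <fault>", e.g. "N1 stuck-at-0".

N4 inverted output

Fault-free values for test 1 (A=1, B=0, C=1): N0=0, N1=1, N2=0, N3=0, N4=1, N5=0, N6=0, N7=0, giving Y1=1, Y2=0. Observed Y1=0, Y2=0.
Test 1: faults giving observed Y1=0, Y2=0 are {N4 stuck-at-0, N4 inverted output}.
Test 2 (A=0, B=1, C=1): fault-free N0=1, N1=1, N2=1, N3=1, N4=0, N5=1, N6=1, N7=1 → Y1=0, Y2=1; observed Y1=1, Y2=1. Eliminates N4 stuck-at-0.
Only N4 inverted output is consistent with every test.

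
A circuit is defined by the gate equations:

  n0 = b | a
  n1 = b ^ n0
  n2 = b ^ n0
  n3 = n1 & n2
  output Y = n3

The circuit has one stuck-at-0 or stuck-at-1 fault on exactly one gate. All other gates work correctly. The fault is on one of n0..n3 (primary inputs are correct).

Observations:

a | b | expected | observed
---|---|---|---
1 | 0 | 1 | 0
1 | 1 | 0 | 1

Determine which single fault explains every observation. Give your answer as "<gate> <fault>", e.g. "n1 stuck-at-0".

Fault-free values for test 1 (a=1, b=0): n0=1, n1=1, n2=1, n3=1, giving Y=1. Observed 0.
Test 1: faults giving observed 0 are {n0 stuck-at-0, n1 stuck-at-0, n2 stuck-at-0, n3 stuck-at-0}.
Test 2 (a=1, b=1): fault-free n0=1, n1=0, n2=0, n3=0 → 0; observed 1. Eliminates n1 stuck-at-0, n2 stuck-at-0, n3 stuck-at-0.
Only n0 stuck-at-0 is consistent with every test.

n0 stuck-at-0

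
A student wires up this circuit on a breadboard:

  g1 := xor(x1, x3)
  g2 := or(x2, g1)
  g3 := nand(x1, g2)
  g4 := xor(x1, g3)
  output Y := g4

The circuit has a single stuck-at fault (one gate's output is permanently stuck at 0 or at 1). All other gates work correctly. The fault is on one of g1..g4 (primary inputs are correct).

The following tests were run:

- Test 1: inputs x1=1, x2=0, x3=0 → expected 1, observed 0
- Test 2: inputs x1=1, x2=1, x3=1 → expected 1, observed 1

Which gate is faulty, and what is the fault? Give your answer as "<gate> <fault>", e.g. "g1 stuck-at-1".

Fault-free values for test 1 (x1=1, x2=0, x3=0): g1=1, g2=1, g3=0, g4=1, giving Y=1. Observed 0.
Test 1: faults giving observed 0 are {g1 stuck-at-0, g2 stuck-at-0, g3 stuck-at-1, g4 stuck-at-0}.
Test 2 (x1=1, x2=1, x3=1): fault-free g1=0, g2=1, g3=0, g4=1 → 1; observed 1. Eliminates g2 stuck-at-0, g3 stuck-at-1, g4 stuck-at-0.
Only g1 stuck-at-0 is consistent with every test.

g1 stuck-at-0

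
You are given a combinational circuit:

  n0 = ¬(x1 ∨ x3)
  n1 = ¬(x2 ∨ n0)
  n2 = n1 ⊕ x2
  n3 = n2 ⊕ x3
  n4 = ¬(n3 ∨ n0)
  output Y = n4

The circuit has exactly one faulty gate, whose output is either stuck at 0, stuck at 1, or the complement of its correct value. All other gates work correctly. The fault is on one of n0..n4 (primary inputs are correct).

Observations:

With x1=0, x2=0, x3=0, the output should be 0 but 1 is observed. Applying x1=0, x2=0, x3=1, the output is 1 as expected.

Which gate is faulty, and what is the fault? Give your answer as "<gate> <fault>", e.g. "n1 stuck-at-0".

Fault-free values for test 1 (x1=0, x2=0, x3=0): n0=1, n1=0, n2=0, n3=0, n4=0, giving Y=0. Observed 1.
Test 1: faults giving observed 1 are {n4 stuck-at-1, n4 inverted output}.
Test 2 (x1=0, x2=0, x3=1): fault-free n0=0, n1=1, n2=1, n3=0, n4=1 → 1; observed 1. Eliminates n4 inverted output.
Only n4 stuck-at-1 is consistent with every test.

n4 stuck-at-1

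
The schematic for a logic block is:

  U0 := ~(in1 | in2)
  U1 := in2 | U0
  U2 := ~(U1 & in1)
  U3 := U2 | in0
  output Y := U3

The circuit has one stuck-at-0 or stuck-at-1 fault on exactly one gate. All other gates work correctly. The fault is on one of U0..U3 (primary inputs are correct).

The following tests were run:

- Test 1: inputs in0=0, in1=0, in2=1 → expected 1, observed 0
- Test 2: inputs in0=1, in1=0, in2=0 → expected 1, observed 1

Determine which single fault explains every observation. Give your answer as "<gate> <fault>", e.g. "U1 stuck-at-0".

U2 stuck-at-0

Fault-free values for test 1 (in0=0, in1=0, in2=1): U0=0, U1=1, U2=1, U3=1, giving Y=1. Observed 0.
Test 1: faults giving observed 0 are {U2 stuck-at-0, U3 stuck-at-0}.
Test 2 (in0=1, in1=0, in2=0): fault-free U0=1, U1=1, U2=1, U3=1 → 1; observed 1. Eliminates U3 stuck-at-0.
Only U2 stuck-at-0 is consistent with every test.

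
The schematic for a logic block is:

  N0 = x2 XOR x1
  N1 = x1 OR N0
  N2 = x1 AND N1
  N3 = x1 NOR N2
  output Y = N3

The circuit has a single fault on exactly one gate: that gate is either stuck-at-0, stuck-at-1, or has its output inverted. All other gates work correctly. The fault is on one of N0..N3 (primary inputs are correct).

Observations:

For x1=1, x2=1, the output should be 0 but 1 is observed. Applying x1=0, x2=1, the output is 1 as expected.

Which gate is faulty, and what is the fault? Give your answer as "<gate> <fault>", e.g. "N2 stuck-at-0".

N3 stuck-at-1

Fault-free values for test 1 (x1=1, x2=1): N0=0, N1=1, N2=1, N3=0, giving Y=0. Observed 1.
Test 1: faults giving observed 1 are {N3 stuck-at-1, N3 inverted output}.
Test 2 (x1=0, x2=1): fault-free N0=1, N1=1, N2=0, N3=1 → 1; observed 1. Eliminates N3 inverted output.
Only N3 stuck-at-1 is consistent with every test.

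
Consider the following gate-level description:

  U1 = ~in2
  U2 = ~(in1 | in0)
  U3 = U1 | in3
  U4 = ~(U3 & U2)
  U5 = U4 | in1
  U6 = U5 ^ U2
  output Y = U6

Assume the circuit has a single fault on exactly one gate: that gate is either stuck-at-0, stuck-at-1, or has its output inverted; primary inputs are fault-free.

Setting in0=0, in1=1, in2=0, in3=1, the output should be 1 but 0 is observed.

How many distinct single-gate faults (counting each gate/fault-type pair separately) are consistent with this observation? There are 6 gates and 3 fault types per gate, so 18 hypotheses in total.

6

Fault-free: U1=1, U2=0, U3=1, U4=1, U5=1, U6=1 → 1. Observed 0.
  U1: none of the 3 fault types match ✗
  U2: stuck-at-1, inverted output ✓; others ✗
  U3: none of the 3 fault types match ✗
  U4: none of the 3 fault types match ✗
  U5: stuck-at-0, inverted output ✓; others ✗
  U6: stuck-at-0, inverted output ✓; others ✗
Consistent faults: {U2 stuck-at-1, U2 inverted output, U5 stuck-at-0, U5 inverted output, U6 stuck-at-0, U6 inverted output} — 6 in all.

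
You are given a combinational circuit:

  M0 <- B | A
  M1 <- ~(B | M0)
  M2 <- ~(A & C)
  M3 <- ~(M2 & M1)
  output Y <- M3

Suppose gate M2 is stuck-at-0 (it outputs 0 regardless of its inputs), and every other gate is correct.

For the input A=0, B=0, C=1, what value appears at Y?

Propagate with M2 forced: M0=0, M1=1, M2=0 [stuck-at-0], M3=1.
So Y = 1. (Without the fault it would be 0.)

1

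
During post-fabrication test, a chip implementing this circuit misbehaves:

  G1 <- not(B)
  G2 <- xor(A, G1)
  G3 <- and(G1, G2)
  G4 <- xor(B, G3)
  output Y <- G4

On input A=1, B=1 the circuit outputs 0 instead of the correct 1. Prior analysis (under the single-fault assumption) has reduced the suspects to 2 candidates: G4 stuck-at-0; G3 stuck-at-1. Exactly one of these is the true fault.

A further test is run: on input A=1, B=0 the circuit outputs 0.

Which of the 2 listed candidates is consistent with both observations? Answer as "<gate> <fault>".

Evaluate each candidate on input A=1, B=0:
  G4 stuck-at-0: G1=1, G2=0, G3=0, G4=0 [stuck-at-0] → 0 — matches
  G3 stuck-at-1: G1=1, G2=0, G3=1 [stuck-at-1], G4=1 → 1 — eliminated
Only G4 stuck-at-0 reproduces the observed 0.

G4 stuck-at-0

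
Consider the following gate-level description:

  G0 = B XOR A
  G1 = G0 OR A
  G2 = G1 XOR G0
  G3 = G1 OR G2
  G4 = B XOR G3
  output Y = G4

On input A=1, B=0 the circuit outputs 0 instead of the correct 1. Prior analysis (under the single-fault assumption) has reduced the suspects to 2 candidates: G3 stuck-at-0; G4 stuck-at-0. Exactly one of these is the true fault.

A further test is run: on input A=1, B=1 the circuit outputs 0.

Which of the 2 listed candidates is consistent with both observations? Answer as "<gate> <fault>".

Evaluate each candidate on input A=1, B=1:
  G3 stuck-at-0: G0=0, G1=1, G2=1, G3=0 [stuck-at-0], G4=1 → 1 — eliminated
  G4 stuck-at-0: G0=0, G1=1, G2=1, G3=1, G4=0 [stuck-at-0] → 0 — matches
Only G4 stuck-at-0 reproduces the observed 0.

G4 stuck-at-0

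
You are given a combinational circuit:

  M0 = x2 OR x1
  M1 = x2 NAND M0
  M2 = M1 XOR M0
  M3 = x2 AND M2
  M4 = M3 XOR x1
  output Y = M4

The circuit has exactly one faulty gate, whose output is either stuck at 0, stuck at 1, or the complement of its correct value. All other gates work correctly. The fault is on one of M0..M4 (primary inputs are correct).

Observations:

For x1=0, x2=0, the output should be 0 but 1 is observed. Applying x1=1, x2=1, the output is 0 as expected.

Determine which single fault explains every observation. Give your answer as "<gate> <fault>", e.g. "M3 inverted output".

M3 stuck-at-1

Fault-free values for test 1 (x1=0, x2=0): M0=0, M1=1, M2=1, M3=0, M4=0, giving Y=0. Observed 1.
Test 1: faults giving observed 1 are {M3 stuck-at-1, M3 inverted output, M4 stuck-at-1, M4 inverted output}.
Test 2 (x1=1, x2=1): fault-free M0=1, M1=0, M2=1, M3=1, M4=0 → 0; observed 0. Eliminates M3 inverted output, M4 stuck-at-1, M4 inverted output.
Only M3 stuck-at-1 is consistent with every test.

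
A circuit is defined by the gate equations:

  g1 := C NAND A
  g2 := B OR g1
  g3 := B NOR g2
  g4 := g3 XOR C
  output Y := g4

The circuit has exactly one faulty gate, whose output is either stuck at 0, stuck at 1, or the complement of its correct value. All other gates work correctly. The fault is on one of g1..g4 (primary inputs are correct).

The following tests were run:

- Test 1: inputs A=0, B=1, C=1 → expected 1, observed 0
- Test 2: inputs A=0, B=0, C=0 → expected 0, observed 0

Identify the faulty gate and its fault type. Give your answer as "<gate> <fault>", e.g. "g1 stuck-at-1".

Fault-free values for test 1 (A=0, B=1, C=1): g1=1, g2=1, g3=0, g4=1, giving Y=1. Observed 0.
Test 1: faults giving observed 0 are {g3 stuck-at-1, g3 inverted output, g4 stuck-at-0, g4 inverted output}.
Test 2 (A=0, B=0, C=0): fault-free g1=1, g2=1, g3=0, g4=0 → 0; observed 0. Eliminates g3 stuck-at-1, g3 inverted output, g4 inverted output.
Only g4 stuck-at-0 is consistent with every test.

g4 stuck-at-0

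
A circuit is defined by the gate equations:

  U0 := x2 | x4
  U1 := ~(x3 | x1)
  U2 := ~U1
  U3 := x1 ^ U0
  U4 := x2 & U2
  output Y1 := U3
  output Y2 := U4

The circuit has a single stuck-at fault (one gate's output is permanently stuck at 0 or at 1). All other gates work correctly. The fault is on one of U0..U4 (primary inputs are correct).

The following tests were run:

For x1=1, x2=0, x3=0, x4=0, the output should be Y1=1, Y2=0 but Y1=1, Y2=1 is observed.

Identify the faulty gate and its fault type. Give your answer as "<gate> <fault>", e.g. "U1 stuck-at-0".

Fault-free values for test 1 (x1=1, x2=0, x3=0, x4=0): U0=0, U1=0, U2=1, U3=1, U4=0, giving Y1=1, Y2=0. Observed Y1=1, Y2=1.
Test 1: faults giving observed Y1=1, Y2=1 are {U4 stuck-at-1}.
Only U4 stuck-at-1 is consistent with every test.

U4 stuck-at-1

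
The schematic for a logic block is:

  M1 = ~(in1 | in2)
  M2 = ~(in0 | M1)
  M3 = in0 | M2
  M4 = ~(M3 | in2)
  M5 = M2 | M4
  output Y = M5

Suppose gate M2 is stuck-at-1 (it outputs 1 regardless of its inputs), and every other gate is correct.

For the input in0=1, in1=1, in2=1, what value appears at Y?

1

Propagate with M2 forced: M1=0, M2=1 [stuck-at-1], M3=1, M4=0, M5=1.
So Y = 1. (Without the fault it would be 0.)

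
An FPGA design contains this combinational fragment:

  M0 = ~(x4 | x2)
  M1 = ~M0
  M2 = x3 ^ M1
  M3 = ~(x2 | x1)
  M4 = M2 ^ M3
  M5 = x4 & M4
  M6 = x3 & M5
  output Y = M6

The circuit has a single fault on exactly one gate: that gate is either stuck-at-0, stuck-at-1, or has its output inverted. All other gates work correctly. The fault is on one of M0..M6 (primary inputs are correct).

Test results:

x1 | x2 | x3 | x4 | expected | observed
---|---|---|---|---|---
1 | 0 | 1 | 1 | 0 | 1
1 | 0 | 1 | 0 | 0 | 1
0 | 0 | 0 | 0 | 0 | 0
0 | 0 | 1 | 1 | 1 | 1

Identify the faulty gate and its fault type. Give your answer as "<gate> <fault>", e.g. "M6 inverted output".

Fault-free values for test 1 (x1=1, x2=0, x3=1, x4=1): M0=0, M1=1, M2=0, M3=0, M4=0, M5=0, M6=0, giving Y=0. Observed 1.
Test 1: faults giving observed 1 are {M0 stuck-at-1, M0 inverted output, M1 stuck-at-0, M1 inverted output, M2 stuck-at-1, M2 inverted output, M3 stuck-at-1, M3 inverted output, M4 stuck-at-1, M4 inverted output, M5 stuck-at-1, M5 inverted output, M6 stuck-at-1, M6 inverted output}.
Test 2 (x1=1, x2=0, x3=1, x4=0): fault-free M0=1, M1=0, M2=1, M3=0, M4=1, M5=0, M6=0 → 0; observed 1. Eliminates M0 stuck-at-1, M0 inverted output, M1 stuck-at-0, M1 inverted output, M2 stuck-at-1, M2 inverted output, M3 stuck-at-1, M3 inverted output, M4 stuck-at-1, M4 inverted output.
Test 3 (x1=0, x2=0, x3=0, x4=0): fault-free M0=1, M1=0, M2=0, M3=1, M4=1, M5=0, M6=0 → 0; observed 0. Eliminates M6 stuck-at-1, M6 inverted output.
Test 4 (x1=0, x2=0, x3=1, x4=1): fault-free M0=0, M1=1, M2=0, M3=1, M4=1, M5=1, M6=1 → 1; observed 1. Eliminates M5 inverted output.
Only M5 stuck-at-1 is consistent with every test.

M5 stuck-at-1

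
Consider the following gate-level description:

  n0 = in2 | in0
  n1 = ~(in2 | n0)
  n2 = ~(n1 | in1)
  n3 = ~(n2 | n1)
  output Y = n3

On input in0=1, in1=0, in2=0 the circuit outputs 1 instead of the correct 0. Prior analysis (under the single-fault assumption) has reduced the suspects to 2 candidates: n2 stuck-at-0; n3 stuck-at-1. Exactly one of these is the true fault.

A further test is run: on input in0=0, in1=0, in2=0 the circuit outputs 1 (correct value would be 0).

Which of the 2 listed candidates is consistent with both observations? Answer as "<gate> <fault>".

n3 stuck-at-1

Evaluate each candidate on input in0=0, in1=0, in2=0:
  n2 stuck-at-0: n0=0, n1=1, n2=0 [stuck-at-0], n3=0 → 0 — eliminated
  n3 stuck-at-1: n0=0, n1=1, n2=0, n3=1 [stuck-at-1] → 1 — matches
Only n3 stuck-at-1 reproduces the observed 1.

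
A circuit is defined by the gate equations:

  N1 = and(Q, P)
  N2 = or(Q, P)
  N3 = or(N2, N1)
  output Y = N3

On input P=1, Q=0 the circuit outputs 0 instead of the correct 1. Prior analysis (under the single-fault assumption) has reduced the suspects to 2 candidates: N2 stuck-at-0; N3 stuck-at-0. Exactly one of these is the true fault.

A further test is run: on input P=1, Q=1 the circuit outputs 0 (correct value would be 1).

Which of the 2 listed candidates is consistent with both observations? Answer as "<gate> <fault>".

N3 stuck-at-0

Evaluate each candidate on input P=1, Q=1:
  N2 stuck-at-0: N1=1, N2=0 [stuck-at-0], N3=1 → 1 — eliminated
  N3 stuck-at-0: N1=1, N2=1, N3=0 [stuck-at-0] → 0 — matches
Only N3 stuck-at-0 reproduces the observed 0.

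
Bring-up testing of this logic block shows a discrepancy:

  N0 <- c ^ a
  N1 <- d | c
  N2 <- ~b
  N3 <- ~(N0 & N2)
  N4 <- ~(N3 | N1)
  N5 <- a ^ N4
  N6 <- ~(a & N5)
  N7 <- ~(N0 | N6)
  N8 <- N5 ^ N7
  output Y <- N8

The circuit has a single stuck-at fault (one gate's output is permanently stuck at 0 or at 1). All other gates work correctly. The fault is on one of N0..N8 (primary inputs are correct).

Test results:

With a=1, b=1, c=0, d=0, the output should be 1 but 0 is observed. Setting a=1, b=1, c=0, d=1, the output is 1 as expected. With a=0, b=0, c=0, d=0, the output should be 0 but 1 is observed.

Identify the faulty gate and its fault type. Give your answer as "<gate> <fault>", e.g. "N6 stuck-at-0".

Fault-free values for test 1 (a=1, b=1, c=0, d=0): N0=1, N1=0, N2=0, N3=1, N4=0, N5=1, N6=0, N7=0, N8=1, giving Y=1. Observed 0.
Test 1: faults giving observed 0 are {N0 stuck-at-0, N2 stuck-at-1, N3 stuck-at-0, N4 stuck-at-1, N5 stuck-at-0, N7 stuck-at-1, N8 stuck-at-0}.
Test 2 (a=1, b=1, c=0, d=1): fault-free N0=1, N1=1, N2=0, N3=1, N4=0, N5=1, N6=0, N7=0, N8=1 → 1; observed 1. Eliminates N0 stuck-at-0, N4 stuck-at-1, N5 stuck-at-0, N7 stuck-at-1, N8 stuck-at-0.
Test 3 (a=0, b=0, c=0, d=0): fault-free N0=0, N1=0, N2=1, N3=1, N4=0, N5=0, N6=1, N7=0, N8=0 → 0; observed 1. Eliminates N2 stuck-at-1.
Only N3 stuck-at-0 is consistent with every test.

N3 stuck-at-0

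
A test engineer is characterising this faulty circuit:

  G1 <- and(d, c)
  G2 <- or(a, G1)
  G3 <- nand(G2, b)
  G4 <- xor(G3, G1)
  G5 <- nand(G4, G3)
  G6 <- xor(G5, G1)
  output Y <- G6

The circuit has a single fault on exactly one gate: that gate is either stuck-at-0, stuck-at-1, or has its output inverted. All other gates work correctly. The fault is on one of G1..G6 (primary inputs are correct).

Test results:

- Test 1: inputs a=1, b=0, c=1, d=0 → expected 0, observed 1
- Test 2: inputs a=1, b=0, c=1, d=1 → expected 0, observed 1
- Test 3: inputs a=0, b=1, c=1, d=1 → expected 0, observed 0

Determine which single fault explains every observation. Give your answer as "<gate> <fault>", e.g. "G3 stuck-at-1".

Fault-free values for test 1 (a=1, b=0, c=1, d=0): G1=0, G2=1, G3=1, G4=1, G5=0, G6=0, giving Y=0. Observed 1.
Test 1: faults giving observed 1 are {G3 stuck-at-0, G3 inverted output, G4 stuck-at-0, G4 inverted output, G5 stuck-at-1, G5 inverted output, G6 stuck-at-1, G6 inverted output}.
Test 2 (a=1, b=0, c=1, d=1): fault-free G1=1, G2=1, G3=1, G4=0, G5=1, G6=0 → 0; observed 1. Eliminates G3 stuck-at-0, G3 inverted output, G4 stuck-at-0, G5 stuck-at-1.
Test 3 (a=0, b=1, c=1, d=1): fault-free G1=1, G2=1, G3=0, G4=1, G5=1, G6=0 → 0; observed 0. Eliminates G5 inverted output, G6 stuck-at-1, G6 inverted output.
Only G4 inverted output is consistent with every test.

G4 inverted output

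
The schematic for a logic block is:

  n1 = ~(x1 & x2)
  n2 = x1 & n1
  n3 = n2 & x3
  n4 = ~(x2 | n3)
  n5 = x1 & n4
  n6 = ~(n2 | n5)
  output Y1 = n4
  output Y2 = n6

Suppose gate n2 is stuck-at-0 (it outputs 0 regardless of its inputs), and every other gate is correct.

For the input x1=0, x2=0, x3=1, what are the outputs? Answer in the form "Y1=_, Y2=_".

Propagate with n2 forced: n1=1, n2=0 [stuck-at-0], n3=0, n4=1, n5=0, n6=1.
So the outputs are Y1=1, Y2=1. (Same as the fault-free value — the fault is masked on this input.)

Y1=1, Y2=1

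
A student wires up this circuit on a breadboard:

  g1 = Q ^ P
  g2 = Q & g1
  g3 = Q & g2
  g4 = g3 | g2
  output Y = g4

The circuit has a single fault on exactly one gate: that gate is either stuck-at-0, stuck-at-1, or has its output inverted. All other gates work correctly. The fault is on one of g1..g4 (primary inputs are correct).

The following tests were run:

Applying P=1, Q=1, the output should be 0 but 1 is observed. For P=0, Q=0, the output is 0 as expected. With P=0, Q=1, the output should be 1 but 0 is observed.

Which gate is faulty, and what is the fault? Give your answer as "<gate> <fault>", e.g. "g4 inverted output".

g1 inverted output

Fault-free values for test 1 (P=1, Q=1): g1=0, g2=0, g3=0, g4=0, giving Y=0. Observed 1.
Test 1: faults giving observed 1 are {g1 stuck-at-1, g1 inverted output, g2 stuck-at-1, g2 inverted output, g3 stuck-at-1, g3 inverted output, g4 stuck-at-1, g4 inverted output}.
Test 2 (P=0, Q=0): fault-free g1=0, g2=0, g3=0, g4=0 → 0; observed 0. Eliminates g2 stuck-at-1, g2 inverted output, g3 stuck-at-1, g3 inverted output, g4 stuck-at-1, g4 inverted output.
Test 3 (P=0, Q=1): fault-free g1=1, g2=1, g3=1, g4=1 → 1; observed 0. Eliminates g1 stuck-at-1.
Only g1 inverted output is consistent with every test.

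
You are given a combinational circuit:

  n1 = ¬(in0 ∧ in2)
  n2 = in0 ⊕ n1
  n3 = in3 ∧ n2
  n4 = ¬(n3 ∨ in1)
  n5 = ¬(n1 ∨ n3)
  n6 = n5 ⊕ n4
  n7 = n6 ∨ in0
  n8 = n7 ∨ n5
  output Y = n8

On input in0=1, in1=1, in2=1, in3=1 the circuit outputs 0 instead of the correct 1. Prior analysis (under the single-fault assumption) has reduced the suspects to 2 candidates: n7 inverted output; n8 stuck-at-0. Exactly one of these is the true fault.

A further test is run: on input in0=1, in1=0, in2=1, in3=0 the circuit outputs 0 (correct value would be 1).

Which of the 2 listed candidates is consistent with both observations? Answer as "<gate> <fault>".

n8 stuck-at-0

Evaluate each candidate on input in0=1, in1=0, in2=1, in3=0:
  n7 inverted output: n1=0, n2=1, n3=0, n4=1, n5=1, n6=0, n7=0 [inverted output], n8=1 → 1 — eliminated
  n8 stuck-at-0: n1=0, n2=1, n3=0, n4=1, n5=1, n6=0, n7=1, n8=0 [stuck-at-0] → 0 — matches
Only n8 stuck-at-0 reproduces the observed 0.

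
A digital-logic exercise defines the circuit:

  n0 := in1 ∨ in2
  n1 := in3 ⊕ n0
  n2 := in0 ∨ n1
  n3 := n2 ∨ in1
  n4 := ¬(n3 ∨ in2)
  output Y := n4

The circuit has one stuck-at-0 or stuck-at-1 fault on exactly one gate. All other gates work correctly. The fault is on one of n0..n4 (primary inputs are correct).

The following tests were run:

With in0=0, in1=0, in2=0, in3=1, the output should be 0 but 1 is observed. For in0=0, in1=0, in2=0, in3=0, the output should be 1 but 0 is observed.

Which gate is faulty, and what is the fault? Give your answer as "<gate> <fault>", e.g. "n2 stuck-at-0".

n0 stuck-at-1

Fault-free values for test 1 (in0=0, in1=0, in2=0, in3=1): n0=0, n1=1, n2=1, n3=1, n4=0, giving Y=0. Observed 1.
Test 1: faults giving observed 1 are {n0 stuck-at-1, n1 stuck-at-0, n2 stuck-at-0, n3 stuck-at-0, n4 stuck-at-1}.
Test 2 (in0=0, in1=0, in2=0, in3=0): fault-free n0=0, n1=0, n2=0, n3=0, n4=1 → 1; observed 0. Eliminates n1 stuck-at-0, n2 stuck-at-0, n3 stuck-at-0, n4 stuck-at-1.
Only n0 stuck-at-1 is consistent with every test.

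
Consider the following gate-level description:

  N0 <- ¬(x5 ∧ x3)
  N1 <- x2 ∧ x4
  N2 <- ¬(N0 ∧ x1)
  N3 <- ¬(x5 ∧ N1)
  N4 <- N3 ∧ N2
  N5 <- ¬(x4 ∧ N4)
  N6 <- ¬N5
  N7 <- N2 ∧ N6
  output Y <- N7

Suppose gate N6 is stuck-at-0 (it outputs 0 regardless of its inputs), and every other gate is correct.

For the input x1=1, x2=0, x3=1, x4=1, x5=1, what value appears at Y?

0

Propagate with N6 forced: N0=0, N1=0, N2=1, N3=1, N4=1, N5=0, N6=0 [stuck-at-0], N7=0.
So Y = 0. (Without the fault it would be 1.)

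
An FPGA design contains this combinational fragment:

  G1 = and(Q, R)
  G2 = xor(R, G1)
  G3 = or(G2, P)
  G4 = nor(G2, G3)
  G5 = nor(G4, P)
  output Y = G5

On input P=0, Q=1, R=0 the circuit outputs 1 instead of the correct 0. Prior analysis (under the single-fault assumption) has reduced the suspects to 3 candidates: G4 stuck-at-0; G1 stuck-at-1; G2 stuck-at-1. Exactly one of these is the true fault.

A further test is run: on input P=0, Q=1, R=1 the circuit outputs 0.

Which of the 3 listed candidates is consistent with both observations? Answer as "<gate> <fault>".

G1 stuck-at-1

Evaluate each candidate on input P=0, Q=1, R=1:
  G4 stuck-at-0: G1=1, G2=0, G3=0, G4=0 [stuck-at-0], G5=1 → 1 — eliminated
  G1 stuck-at-1: G1=1 [stuck-at-1], G2=0, G3=0, G4=1, G5=0 → 0 — matches
  G2 stuck-at-1: G1=1, G2=1 [stuck-at-1], G3=1, G4=0, G5=1 → 1 — eliminated
Only G1 stuck-at-1 reproduces the observed 0.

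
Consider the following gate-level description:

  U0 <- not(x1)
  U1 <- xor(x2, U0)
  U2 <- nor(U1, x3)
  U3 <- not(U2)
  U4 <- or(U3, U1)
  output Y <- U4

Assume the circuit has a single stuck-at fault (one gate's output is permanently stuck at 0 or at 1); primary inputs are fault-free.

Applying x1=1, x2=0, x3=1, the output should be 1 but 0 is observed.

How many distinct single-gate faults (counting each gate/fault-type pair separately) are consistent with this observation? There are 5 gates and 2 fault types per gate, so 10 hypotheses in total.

Fault-free: U0=0, U1=0, U2=0, U3=1, U4=1 → 1. Observed 0.
  U0 stuck-at-0: output 1 ✗
  U0 stuck-at-1: output 1 ✗
  U1 stuck-at-0: output 1 ✗
  U1 stuck-at-1: output 1 ✗
  U2 stuck-at-0: output 1 ✗
  U2 stuck-at-1: output 0 ✓
  U3 stuck-at-0: output 0 ✓
  U3 stuck-at-1: output 1 ✗
  U4 stuck-at-0: output 0 ✓
  U4 stuck-at-1: output 1 ✗
Consistent faults: {U2 stuck-at-1, U3 stuck-at-0, U4 stuck-at-0} — 3 in all.

3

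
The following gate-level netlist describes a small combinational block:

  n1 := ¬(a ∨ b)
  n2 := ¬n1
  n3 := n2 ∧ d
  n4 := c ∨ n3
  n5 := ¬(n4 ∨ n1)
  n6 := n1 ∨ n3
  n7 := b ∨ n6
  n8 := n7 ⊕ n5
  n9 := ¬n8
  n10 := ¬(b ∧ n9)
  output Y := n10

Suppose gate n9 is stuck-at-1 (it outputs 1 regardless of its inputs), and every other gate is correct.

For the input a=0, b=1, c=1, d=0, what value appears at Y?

Propagate with n9 forced: n1=0, n2=1, n3=0, n4=1, n5=0, n6=0, n7=1, n8=1, n9=1 [stuck-at-1], n10=0.
So Y = 0. (Without the fault it would be 1.)

0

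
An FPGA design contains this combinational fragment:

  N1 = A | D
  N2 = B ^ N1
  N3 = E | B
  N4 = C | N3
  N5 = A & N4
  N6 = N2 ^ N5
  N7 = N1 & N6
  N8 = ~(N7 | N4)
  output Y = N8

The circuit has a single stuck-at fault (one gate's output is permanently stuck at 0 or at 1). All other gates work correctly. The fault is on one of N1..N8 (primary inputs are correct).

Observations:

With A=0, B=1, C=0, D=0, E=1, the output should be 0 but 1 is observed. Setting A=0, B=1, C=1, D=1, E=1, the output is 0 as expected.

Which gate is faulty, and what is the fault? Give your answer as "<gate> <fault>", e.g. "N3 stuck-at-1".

Fault-free values for test 1 (A=0, B=1, C=0, D=0, E=1): N1=0, N2=1, N3=1, N4=1, N5=0, N6=1, N7=0, N8=0, giving Y=0. Observed 1.
Test 1: faults giving observed 1 are {N3 stuck-at-0, N4 stuck-at-0, N8 stuck-at-1}.
Test 2 (A=0, B=1, C=1, D=1, E=1): fault-free N1=1, N2=0, N3=1, N4=1, N5=0, N6=0, N7=0, N8=0 → 0; observed 0. Eliminates N4 stuck-at-0, N8 stuck-at-1.
Only N3 stuck-at-0 is consistent with every test.

N3 stuck-at-0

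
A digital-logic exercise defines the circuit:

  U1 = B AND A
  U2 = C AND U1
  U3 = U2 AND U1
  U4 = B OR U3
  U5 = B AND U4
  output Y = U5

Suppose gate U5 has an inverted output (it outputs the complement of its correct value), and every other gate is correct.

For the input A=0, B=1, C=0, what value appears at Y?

Propagate with U5 forced: U1=0, U2=0, U3=0, U4=1, U5=0 [inverted output].
So Y = 0. (Without the fault it would be 1.)

0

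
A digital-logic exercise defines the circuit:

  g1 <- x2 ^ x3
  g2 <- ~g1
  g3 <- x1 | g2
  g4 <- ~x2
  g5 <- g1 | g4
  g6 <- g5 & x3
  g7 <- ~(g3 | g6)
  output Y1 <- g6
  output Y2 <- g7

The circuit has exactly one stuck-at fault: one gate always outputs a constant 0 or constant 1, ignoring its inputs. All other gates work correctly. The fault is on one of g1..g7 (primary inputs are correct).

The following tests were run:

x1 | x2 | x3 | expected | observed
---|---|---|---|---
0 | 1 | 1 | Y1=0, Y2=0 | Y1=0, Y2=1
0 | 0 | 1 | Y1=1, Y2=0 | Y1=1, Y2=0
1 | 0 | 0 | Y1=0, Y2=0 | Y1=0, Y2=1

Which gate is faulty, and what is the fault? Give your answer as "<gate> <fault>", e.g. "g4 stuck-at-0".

g3 stuck-at-0

Fault-free values for test 1 (x1=0, x2=1, x3=1): g1=0, g2=1, g3=1, g4=0, g5=0, g6=0, g7=0, giving Y1=0, Y2=0. Observed Y1=0, Y2=1.
Test 1: faults giving observed Y1=0, Y2=1 are {g2 stuck-at-0, g3 stuck-at-0, g7 stuck-at-1}.
Test 2 (x1=0, x2=0, x3=1): fault-free g1=1, g2=0, g3=0, g4=1, g5=1, g6=1, g7=0 → Y1=1, Y2=0; observed Y1=1, Y2=0. Eliminates g7 stuck-at-1.
Test 3 (x1=1, x2=0, x3=0): fault-free g1=0, g2=1, g3=1, g4=1, g5=1, g6=0, g7=0 → Y1=0, Y2=0; observed Y1=0, Y2=1. Eliminates g2 stuck-at-0.
Only g3 stuck-at-0 is consistent with every test.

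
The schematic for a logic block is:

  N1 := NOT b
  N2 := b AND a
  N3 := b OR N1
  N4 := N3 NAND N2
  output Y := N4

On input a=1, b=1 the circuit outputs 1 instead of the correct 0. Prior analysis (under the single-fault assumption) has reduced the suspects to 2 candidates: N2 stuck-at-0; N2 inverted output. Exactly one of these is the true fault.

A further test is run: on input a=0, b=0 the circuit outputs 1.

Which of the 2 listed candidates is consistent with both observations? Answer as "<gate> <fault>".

N2 stuck-at-0

Evaluate each candidate on input a=0, b=0:
  N2 stuck-at-0: N1=1, N2=0 [stuck-at-0], N3=1, N4=1 → 1 — matches
  N2 inverted output: N1=1, N2=1 [inverted output], N3=1, N4=0 → 0 — eliminated
Only N2 stuck-at-0 reproduces the observed 1.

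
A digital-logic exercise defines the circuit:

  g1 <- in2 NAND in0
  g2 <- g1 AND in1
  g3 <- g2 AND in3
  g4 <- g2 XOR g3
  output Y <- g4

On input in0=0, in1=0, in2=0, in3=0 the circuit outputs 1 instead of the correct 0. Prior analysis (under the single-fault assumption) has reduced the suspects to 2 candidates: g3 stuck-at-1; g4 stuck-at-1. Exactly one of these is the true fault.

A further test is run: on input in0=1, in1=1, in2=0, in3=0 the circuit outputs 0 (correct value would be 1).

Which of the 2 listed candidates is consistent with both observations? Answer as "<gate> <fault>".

Evaluate each candidate on input in0=1, in1=1, in2=0, in3=0:
  g3 stuck-at-1: g1=1, g2=1, g3=1 [stuck-at-1], g4=0 → 0 — matches
  g4 stuck-at-1: g1=1, g2=1, g3=0, g4=1 [stuck-at-1] → 1 — eliminated
Only g3 stuck-at-1 reproduces the observed 0.

g3 stuck-at-1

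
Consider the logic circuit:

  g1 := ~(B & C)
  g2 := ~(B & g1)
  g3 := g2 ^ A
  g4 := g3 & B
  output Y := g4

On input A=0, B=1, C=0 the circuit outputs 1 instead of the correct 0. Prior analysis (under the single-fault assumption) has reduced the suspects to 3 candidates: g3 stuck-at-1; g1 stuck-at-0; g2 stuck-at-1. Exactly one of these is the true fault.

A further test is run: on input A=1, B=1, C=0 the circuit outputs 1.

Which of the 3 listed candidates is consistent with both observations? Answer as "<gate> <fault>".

g3 stuck-at-1

Evaluate each candidate on input A=1, B=1, C=0:
  g3 stuck-at-1: g1=1, g2=0, g3=1 [stuck-at-1], g4=1 → 1 — matches
  g1 stuck-at-0: g1=0 [stuck-at-0], g2=1, g3=0, g4=0 → 0 — eliminated
  g2 stuck-at-1: g1=1, g2=1 [stuck-at-1], g3=0, g4=0 → 0 — eliminated
Only g3 stuck-at-1 reproduces the observed 1.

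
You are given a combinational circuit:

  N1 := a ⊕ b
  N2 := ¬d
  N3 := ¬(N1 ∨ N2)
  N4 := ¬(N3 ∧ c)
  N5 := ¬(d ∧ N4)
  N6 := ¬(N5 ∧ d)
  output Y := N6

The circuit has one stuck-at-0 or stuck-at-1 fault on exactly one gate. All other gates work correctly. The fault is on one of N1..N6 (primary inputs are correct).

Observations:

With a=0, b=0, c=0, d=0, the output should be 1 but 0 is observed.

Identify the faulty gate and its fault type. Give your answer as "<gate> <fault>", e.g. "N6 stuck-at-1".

N6 stuck-at-0

Fault-free values for test 1 (a=0, b=0, c=0, d=0): N1=0, N2=1, N3=0, N4=1, N5=1, N6=1, giving Y=1. Observed 0.
Test 1: faults giving observed 0 are {N6 stuck-at-0}.
Only N6 stuck-at-0 is consistent with every test.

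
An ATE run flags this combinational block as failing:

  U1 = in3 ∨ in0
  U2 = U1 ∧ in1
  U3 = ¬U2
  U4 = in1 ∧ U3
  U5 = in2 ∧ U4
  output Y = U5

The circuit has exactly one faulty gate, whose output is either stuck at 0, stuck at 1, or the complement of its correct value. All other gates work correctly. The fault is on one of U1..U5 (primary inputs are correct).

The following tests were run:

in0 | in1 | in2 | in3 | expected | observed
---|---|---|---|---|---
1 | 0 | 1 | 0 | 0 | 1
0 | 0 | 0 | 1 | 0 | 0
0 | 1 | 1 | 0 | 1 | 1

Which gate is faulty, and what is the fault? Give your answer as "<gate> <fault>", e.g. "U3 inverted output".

U4 stuck-at-1

Fault-free values for test 1 (in0=1, in1=0, in2=1, in3=0): U1=1, U2=0, U3=1, U4=0, U5=0, giving Y=0. Observed 1.
Test 1: faults giving observed 1 are {U4 stuck-at-1, U4 inverted output, U5 stuck-at-1, U5 inverted output}.
Test 2 (in0=0, in1=0, in2=0, in3=1): fault-free U1=1, U2=0, U3=1, U4=0, U5=0 → 0; observed 0. Eliminates U5 stuck-at-1, U5 inverted output.
Test 3 (in0=0, in1=1, in2=1, in3=0): fault-free U1=0, U2=0, U3=1, U4=1, U5=1 → 1; observed 1. Eliminates U4 inverted output.
Only U4 stuck-at-1 is consistent with every test.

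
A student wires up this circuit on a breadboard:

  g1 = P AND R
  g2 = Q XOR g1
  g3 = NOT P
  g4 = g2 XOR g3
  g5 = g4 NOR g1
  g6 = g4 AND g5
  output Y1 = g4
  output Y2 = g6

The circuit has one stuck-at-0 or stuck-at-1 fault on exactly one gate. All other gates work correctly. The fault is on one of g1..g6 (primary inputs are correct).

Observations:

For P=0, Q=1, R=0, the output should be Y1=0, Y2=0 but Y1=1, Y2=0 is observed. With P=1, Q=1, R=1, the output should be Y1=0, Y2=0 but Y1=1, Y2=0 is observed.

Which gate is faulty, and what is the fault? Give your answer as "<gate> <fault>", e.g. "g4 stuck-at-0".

g4 stuck-at-1

Fault-free values for test 1 (P=0, Q=1, R=0): g1=0, g2=1, g3=1, g4=0, g5=1, g6=0, giving Y1=0, Y2=0. Observed Y1=1, Y2=0.
Test 1: faults giving observed Y1=1, Y2=0 are {g1 stuck-at-1, g2 stuck-at-0, g3 stuck-at-0, g4 stuck-at-1}.
Test 2 (P=1, Q=1, R=1): fault-free g1=1, g2=0, g3=0, g4=0, g5=0, g6=0 → Y1=0, Y2=0; observed Y1=1, Y2=0. Eliminates g1 stuck-at-1, g2 stuck-at-0, g3 stuck-at-0.
Only g4 stuck-at-1 is consistent with every test.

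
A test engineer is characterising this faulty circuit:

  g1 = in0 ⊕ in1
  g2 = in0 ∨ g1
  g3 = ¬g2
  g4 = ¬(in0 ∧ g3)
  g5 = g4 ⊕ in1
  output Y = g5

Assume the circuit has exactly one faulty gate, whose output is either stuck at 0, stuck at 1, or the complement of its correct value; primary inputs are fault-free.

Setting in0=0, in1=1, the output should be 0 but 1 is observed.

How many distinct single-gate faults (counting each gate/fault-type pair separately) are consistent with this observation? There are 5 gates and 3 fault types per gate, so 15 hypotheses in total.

Fault-free: g1=1, g2=1, g3=0, g4=1, g5=0 → 0. Observed 1.
  g1: none of the 3 fault types match ✗
  g2: none of the 3 fault types match ✗
  g3: none of the 3 fault types match ✗
  g4: stuck-at-0, inverted output ✓; others ✗
  g5: stuck-at-1, inverted output ✓; others ✗
Consistent faults: {g4 stuck-at-0, g4 inverted output, g5 stuck-at-1, g5 inverted output} — 4 in all.

4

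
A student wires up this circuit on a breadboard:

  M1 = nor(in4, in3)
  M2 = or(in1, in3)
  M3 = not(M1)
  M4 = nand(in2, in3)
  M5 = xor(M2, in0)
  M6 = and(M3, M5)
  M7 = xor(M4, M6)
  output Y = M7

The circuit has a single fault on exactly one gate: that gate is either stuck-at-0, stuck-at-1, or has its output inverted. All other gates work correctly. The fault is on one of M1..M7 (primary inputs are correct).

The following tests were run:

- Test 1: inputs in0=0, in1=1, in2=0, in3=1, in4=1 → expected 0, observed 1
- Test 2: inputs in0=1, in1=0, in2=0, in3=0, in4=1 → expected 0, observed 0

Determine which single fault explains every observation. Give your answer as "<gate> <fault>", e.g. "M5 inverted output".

Fault-free values for test 1 (in0=0, in1=1, in2=0, in3=1, in4=1): M1=0, M2=1, M3=1, M4=1, M5=1, M6=1, M7=0, giving Y=0. Observed 1.
Test 1: faults giving observed 1 are {M1 stuck-at-1, M1 inverted output, M2 stuck-at-0, M2 inverted output, M3 stuck-at-0, M3 inverted output, M4 stuck-at-0, M4 inverted output, M5 stuck-at-0, M5 inverted output, M6 stuck-at-0, M6 inverted output, M7 stuck-at-1, M7 inverted output}.
Test 2 (in0=1, in1=0, in2=0, in3=0, in4=1): fault-free M1=0, M2=0, M3=1, M4=1, M5=1, M6=1, M7=0 → 0; observed 0. Eliminates M1 stuck-at-1, M1 inverted output, M2 inverted output, M3 stuck-at-0, M3 inverted output, M4 stuck-at-0, M4 inverted output, M5 stuck-at-0, M5 inverted output, M6 stuck-at-0, M6 inverted output, M7 stuck-at-1, M7 inverted output.
Only M2 stuck-at-0 is consistent with every test.

M2 stuck-at-0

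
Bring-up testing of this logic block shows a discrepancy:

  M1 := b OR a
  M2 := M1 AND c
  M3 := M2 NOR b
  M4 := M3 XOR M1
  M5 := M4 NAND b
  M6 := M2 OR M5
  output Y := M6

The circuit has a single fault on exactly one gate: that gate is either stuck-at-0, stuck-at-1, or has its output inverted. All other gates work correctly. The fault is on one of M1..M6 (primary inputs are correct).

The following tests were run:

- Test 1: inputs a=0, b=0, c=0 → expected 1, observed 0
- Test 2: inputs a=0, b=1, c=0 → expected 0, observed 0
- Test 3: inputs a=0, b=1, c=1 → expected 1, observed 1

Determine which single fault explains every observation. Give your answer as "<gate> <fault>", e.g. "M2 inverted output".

M5 stuck-at-0

Fault-free values for test 1 (a=0, b=0, c=0): M1=0, M2=0, M3=1, M4=1, M5=1, M6=1, giving Y=1. Observed 0.
Test 1: faults giving observed 0 are {M5 stuck-at-0, M5 inverted output, M6 stuck-at-0, M6 inverted output}.
Test 2 (a=0, b=1, c=0): fault-free M1=1, M2=0, M3=0, M4=1, M5=0, M6=0 → 0; observed 0. Eliminates M5 inverted output, M6 inverted output.
Test 3 (a=0, b=1, c=1): fault-free M1=1, M2=1, M3=0, M4=1, M5=0, M6=1 → 1; observed 1. Eliminates M6 stuck-at-0.
Only M5 stuck-at-0 is consistent with every test.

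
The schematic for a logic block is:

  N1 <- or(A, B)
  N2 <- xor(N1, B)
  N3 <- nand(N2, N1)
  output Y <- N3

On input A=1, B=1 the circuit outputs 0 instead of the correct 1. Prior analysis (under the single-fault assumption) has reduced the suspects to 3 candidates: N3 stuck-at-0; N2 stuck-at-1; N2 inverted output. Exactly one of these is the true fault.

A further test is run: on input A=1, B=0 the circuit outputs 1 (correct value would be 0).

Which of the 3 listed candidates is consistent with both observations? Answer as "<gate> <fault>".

N2 inverted output

Evaluate each candidate on input A=1, B=0:
  N3 stuck-at-0: N1=1, N2=1, N3=0 [stuck-at-0] → 0 — eliminated
  N2 stuck-at-1: N1=1, N2=1 [stuck-at-1], N3=0 → 0 — eliminated
  N2 inverted output: N1=1, N2=0 [inverted output], N3=1 → 1 — matches
Only N2 inverted output reproduces the observed 1.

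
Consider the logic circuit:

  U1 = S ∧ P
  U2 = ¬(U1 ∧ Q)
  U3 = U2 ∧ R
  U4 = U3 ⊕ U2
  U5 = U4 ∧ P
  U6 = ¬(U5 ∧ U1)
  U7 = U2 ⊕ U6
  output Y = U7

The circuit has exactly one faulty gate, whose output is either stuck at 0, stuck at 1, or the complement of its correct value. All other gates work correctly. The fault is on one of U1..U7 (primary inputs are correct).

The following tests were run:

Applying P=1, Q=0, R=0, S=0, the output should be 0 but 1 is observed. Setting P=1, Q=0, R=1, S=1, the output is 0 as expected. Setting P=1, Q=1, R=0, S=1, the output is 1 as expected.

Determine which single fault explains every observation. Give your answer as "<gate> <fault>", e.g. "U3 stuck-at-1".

Fault-free values for test 1 (P=1, Q=0, R=0, S=0): U1=0, U2=1, U3=0, U4=1, U5=1, U6=1, U7=0, giving Y=0. Observed 1.
Test 1: faults giving observed 1 are {U1 stuck-at-1, U1 inverted output, U2 stuck-at-0, U2 inverted output, U6 stuck-at-0, U6 inverted output, U7 stuck-at-1, U7 inverted output}.
Test 2 (P=1, Q=0, R=1, S=1): fault-free U1=1, U2=1, U3=1, U4=0, U5=0, U6=1, U7=0 → 0; observed 0. Eliminates U2 stuck-at-0, U2 inverted output, U6 stuck-at-0, U6 inverted output, U7 stuck-at-1, U7 inverted output.
Test 3 (P=1, Q=1, R=0, S=1): fault-free U1=1, U2=0, U3=0, U4=0, U5=0, U6=1, U7=1 → 1; observed 1. Eliminates U1 inverted output.
Only U1 stuck-at-1 is consistent with every test.

U1 stuck-at-1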